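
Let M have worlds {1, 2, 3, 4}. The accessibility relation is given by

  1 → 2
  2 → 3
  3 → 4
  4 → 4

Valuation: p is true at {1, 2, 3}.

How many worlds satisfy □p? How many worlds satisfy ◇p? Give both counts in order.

2 and 2

For □p:
1: successors {2}; p there: 2:T. ✓
2: successors {3}; p there: 3:T. ✓
3: successors {4}; p there: 4:F. ✗
4: successors {4}; p there: 4:F. ✗
— 2 worlds.
For ◇p:
1: successors {2}; p there: 2:T. ✓
2: successors {3}; p there: 3:T. ✓
3: successors {4}; p there: 4:F. ✗
4: successors {4}; p there: 4:F. ✗
— 2 worlds.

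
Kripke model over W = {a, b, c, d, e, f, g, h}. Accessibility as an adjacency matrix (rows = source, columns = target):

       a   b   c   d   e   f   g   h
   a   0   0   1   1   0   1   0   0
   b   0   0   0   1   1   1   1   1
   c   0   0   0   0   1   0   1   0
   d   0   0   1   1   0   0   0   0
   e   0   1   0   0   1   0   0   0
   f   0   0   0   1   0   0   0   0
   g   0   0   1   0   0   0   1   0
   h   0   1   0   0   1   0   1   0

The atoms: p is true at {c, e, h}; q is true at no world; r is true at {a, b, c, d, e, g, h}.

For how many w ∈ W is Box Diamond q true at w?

0

a: successors {c, d, f}; Diamond q there: c:F, d:F, f:F. ✗
b: successors {d, e, f, g, h}; Diamond q there: d:F, e:F, f:F, g:F, h:F. ✗
c: successors {e, g}; Diamond q there: e:F, g:F. ✗
d: successors {c, d}; Diamond q there: c:F, d:F. ✗
e: successors {b, e}; Diamond q there: b:F, e:F. ✗
f: successors {d}; Diamond q there: d:F. ✗
g: successors {c, g}; Diamond q there: c:F, g:F. ✗
h: successors {b, e, g}; Diamond q there: b:F, e:F, g:F. ✗
Satisfying worlds: ∅.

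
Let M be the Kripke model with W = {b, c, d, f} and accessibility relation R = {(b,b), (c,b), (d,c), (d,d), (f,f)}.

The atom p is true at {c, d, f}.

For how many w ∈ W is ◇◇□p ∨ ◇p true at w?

2

b: ◇◇□p is F, ◇p is F. ✗
c: ◇◇□p is F, ◇p is F. ✗
d: ◇◇□p is T, ◇p is T. ✓
f: ◇◇□p is T, ◇p is T. ✓
Satisfying worlds: {d, f}.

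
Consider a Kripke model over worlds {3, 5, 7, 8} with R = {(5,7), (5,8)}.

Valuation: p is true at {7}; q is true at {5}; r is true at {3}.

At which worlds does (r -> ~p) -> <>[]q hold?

{5}

3: r -> ~p is T, <>[]q is F. ✗
5: r -> ~p is T, <>[]q is T. ✓
7: r -> ~p is T, <>[]q is F. ✗
8: r -> ~p is T, <>[]q is F. ✗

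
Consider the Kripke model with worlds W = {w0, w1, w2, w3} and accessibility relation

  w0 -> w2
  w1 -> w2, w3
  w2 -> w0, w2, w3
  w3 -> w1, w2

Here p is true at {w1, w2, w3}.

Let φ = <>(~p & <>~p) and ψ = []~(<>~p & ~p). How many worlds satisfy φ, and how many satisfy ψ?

0 and 4

For <>(~p & <>~p):
w0: successors {w2}; ~p & <>~p there: w2:F. ✗
w1: successors {w2, w3}; ~p & <>~p there: w2:F, w3:F. ✗
w2: successors {w0, w2, w3}; ~p & <>~p there: w0:F, w2:F, w3:F. ✗
w3: successors {w1, w2}; ~p & <>~p there: w1:F, w2:F. ✗
— 0 worlds.
For []~(<>~p & ~p):
w0: successors {w2}; ~(<>~p & ~p) there: w2:T. ✓
w1: successors {w2, w3}; ~(<>~p & ~p) there: w2:T, w3:T. ✓
w2: successors {w0, w2, w3}; ~(<>~p & ~p) there: w0:T, w2:T, w3:T. ✓
w3: successors {w1, w2}; ~(<>~p & ~p) there: w1:T, w2:T. ✓
— 4 worlds.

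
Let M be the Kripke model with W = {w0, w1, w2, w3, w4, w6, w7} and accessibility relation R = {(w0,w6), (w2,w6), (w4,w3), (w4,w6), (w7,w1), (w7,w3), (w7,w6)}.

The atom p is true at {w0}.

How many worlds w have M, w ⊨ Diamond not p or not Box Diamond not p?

4

w0: Diamond not p is T, not Box Diamond not p is T. ✓
w1: Diamond not p is F, not Box Diamond not p is F. ✗
w2: Diamond not p is T, not Box Diamond not p is T. ✓
w3: Diamond not p is F, not Box Diamond not p is F. ✗
w4: Diamond not p is T, not Box Diamond not p is T. ✓
w6: Diamond not p is F, not Box Diamond not p is F. ✗
w7: Diamond not p is T, not Box Diamond not p is T. ✓
Satisfying worlds: {w0, w2, w4, w7}.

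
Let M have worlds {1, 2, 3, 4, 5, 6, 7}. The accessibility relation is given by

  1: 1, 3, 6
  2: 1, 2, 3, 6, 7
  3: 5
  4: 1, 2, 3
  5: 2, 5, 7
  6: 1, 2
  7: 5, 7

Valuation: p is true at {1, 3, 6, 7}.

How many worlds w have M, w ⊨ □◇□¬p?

1

1: successors {1, 3, 6}; ◇□¬p there: 1:T, 3:F, 6:F. ✗
2: successors {1, 2, 3, 6, 7}; ◇□¬p there: 1:T, 2:T, 3:F, 6:F, 7:F. ✗
3: successors {5}; ◇□¬p there: 5:F. ✗
4: successors {1, 2, 3}; ◇□¬p there: 1:T, 2:T, 3:F. ✗
5: successors {2, 5, 7}; ◇□¬p there: 2:T, 5:F, 7:F. ✗
6: successors {1, 2}; ◇□¬p there: 1:T, 2:T. ✓
7: successors {5, 7}; ◇□¬p there: 5:F, 7:F. ✗
Satisfying worlds: {6}.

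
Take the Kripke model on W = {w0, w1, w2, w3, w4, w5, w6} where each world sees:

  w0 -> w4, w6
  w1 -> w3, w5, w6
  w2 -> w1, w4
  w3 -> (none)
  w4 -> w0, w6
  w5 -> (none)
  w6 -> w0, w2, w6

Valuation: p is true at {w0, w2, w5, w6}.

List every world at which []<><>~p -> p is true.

w0: []<><>~p is T, p is T. ✓
w1: []<><>~p is F, p is F. ✓
w2: []<><>~p is F, p is T. ✓
w3: []<><>~p is T, p is F. ✗
w4: []<><>~p is F, p is F. ✓
w5: []<><>~p is T, p is T. ✓
w6: []<><>~p is F, p is T. ✓

{w0, w1, w2, w4, w5, w6}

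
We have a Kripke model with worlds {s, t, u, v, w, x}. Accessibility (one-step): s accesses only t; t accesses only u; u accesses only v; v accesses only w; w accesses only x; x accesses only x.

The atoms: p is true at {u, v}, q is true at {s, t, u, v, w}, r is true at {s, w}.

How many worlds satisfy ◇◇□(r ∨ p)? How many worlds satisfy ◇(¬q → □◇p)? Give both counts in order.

For ◇◇□(r ∨ p):
s: successors {t}; ◇□(r ∨ p) there: t:T. ✓
t: successors {u}; ◇□(r ∨ p) there: u:T. ✓
u: successors {v}; ◇□(r ∨ p) there: v:F. ✗
v: successors {w}; ◇□(r ∨ p) there: w:F. ✗
w: successors {x}; ◇□(r ∨ p) there: x:F. ✗
x: successors {x}; ◇□(r ∨ p) there: x:F. ✗
— 2 worlds.
For ◇(¬q → □◇p):
s: successors {t}; ¬q → □◇p there: t:T. ✓
t: successors {u}; ¬q → □◇p there: u:T. ✓
u: successors {v}; ¬q → □◇p there: v:T. ✓
v: successors {w}; ¬q → □◇p there: w:T. ✓
w: successors {x}; ¬q → □◇p there: x:F. ✗
x: successors {x}; ¬q → □◇p there: x:F. ✗
— 4 worlds.

2 and 4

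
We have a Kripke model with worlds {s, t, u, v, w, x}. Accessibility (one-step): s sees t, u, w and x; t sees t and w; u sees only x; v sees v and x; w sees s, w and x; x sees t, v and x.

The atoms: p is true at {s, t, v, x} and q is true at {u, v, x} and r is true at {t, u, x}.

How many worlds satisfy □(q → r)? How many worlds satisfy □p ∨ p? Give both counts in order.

4 and 5

For □(q → r):
s: successors {t, u, w, x}; q → r there: t:T, u:T, w:T, x:T. ✓
t: successors {t, w}; q → r there: t:T, w:T. ✓
u: successors {x}; q → r there: x:T. ✓
v: successors {v, x}; q → r there: v:F, x:T. ✗
w: successors {s, w, x}; q → r there: s:T, w:T, x:T. ✓
x: successors {t, v, x}; q → r there: t:T, v:F, x:T. ✗
— 4 worlds.
For □p ∨ p:
s: □p is F, p is T. ✓
t: □p is F, p is T. ✓
u: □p is T, p is F. ✓
v: □p is T, p is T. ✓
w: □p is F, p is F. ✗
x: □p is T, p is T. ✓
— 5 worlds.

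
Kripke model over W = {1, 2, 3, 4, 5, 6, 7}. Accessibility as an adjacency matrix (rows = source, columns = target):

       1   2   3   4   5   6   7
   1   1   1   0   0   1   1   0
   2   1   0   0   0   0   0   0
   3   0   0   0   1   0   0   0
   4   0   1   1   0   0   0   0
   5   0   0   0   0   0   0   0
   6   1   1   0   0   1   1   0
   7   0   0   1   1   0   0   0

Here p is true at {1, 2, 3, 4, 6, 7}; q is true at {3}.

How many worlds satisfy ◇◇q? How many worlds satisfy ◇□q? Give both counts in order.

For ◇◇q:
1: successors {1, 2, 5, 6}; ◇q there: 1:F, 2:F, 5:F, 6:F. ✗
2: successors {1}; ◇q there: 1:F. ✗
3: successors {4}; ◇q there: 4:T. ✓
4: successors {2, 3}; ◇q there: 2:F, 3:F. ✗
5: no successors, so ◇◇q fails. ✗
6: successors {1, 2, 5, 6}; ◇q there: 1:F, 2:F, 5:F, 6:F. ✗
7: successors {3, 4}; ◇q there: 3:F, 4:T. ✓
— 2 worlds.
For ◇□q:
1: successors {1, 2, 5, 6}; □q there: 1:F, 2:F, 5:T, 6:F. ✓
2: successors {1}; □q there: 1:F. ✗
3: successors {4}; □q there: 4:F. ✗
4: successors {2, 3}; □q there: 2:F, 3:F. ✗
5: no successors, so ◇□q fails. ✗
6: successors {1, 2, 5, 6}; □q there: 1:F, 2:F, 5:T, 6:F. ✓
7: successors {3, 4}; □q there: 3:F, 4:F. ✗
— 2 worlds.

2 and 2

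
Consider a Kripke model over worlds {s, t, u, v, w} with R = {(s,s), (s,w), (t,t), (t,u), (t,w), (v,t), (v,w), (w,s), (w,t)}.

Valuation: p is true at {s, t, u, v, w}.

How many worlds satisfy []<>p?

s: successors {s, w}; <>p there: s:T, w:T. ✓
t: successors {t, u, w}; <>p there: t:T, u:F, w:T. ✗
u: no successors, so []<>p holds vacuously. ✓
v: successors {t, w}; <>p there: t:T, w:T. ✓
w: successors {s, t}; <>p there: s:T, t:T. ✓
Satisfying worlds: {s, u, v, w}.

4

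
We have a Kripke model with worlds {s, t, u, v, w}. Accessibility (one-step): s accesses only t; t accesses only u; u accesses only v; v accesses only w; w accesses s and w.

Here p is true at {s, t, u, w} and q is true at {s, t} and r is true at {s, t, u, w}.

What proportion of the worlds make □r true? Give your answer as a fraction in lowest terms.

4/5

s: successors {t}; r there: t:T. ✓
t: successors {u}; r there: u:T. ✓
u: successors {v}; r there: v:F. ✗
v: successors {w}; r there: w:T. ✓
w: successors {s, w}; r there: s:T, w:T. ✓
That's 4 of 5 worlds, so 4/5.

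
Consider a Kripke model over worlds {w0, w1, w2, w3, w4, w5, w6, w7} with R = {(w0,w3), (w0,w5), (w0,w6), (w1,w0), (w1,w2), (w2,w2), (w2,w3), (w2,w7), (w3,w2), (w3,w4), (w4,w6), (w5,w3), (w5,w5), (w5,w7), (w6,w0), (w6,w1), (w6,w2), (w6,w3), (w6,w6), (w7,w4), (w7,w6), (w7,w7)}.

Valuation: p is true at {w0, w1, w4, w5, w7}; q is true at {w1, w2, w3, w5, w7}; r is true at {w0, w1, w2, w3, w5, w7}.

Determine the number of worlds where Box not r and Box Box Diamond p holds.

w0: Box not r is F, Box Box Diamond p is F. ✗
w1: Box not r is F, Box Box Diamond p is T. ✗
w2: Box not r is F, Box Box Diamond p is F. ✗
w3: Box not r is F, Box Box Diamond p is T. ✗
w4: Box not r is T, Box Box Diamond p is T. ✓
w5: Box not r is F, Box Box Diamond p is F. ✗
w6: Box not r is F, Box Box Diamond p is F. ✗
w7: Box not r is F, Box Box Diamond p is F. ✗
Satisfying worlds: {w4}.

1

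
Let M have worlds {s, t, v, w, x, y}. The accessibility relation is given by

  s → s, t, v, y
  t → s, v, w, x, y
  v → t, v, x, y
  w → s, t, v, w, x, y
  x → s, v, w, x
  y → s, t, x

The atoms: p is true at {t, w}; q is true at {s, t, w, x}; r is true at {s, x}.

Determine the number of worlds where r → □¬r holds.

4

s: r is T, □¬r is F. ✗
t: r is F, □¬r is F. ✓
v: r is F, □¬r is F. ✓
w: r is F, □¬r is F. ✓
x: r is T, □¬r is F. ✗
y: r is F, □¬r is F. ✓
Satisfying worlds: {t, v, w, y}.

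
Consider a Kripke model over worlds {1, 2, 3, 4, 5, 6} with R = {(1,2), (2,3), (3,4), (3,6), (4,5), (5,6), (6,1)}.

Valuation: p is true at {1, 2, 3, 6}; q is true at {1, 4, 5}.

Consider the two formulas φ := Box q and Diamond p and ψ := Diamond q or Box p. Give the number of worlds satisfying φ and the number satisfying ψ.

For Box q and Diamond p:
1: Box q is F, Diamond p is T. ✗
2: Box q is F, Diamond p is T. ✗
3: Box q is F, Diamond p is T. ✗
4: Box q is T, Diamond p is F. ✗
5: Box q is F, Diamond p is T. ✗
6: Box q is T, Diamond p is T. ✓
— 1 world.
For Diamond q or Box p:
1: Diamond q is F, Box p is T. ✓
2: Diamond q is F, Box p is T. ✓
3: Diamond q is T, Box p is F. ✓
4: Diamond q is T, Box p is F. ✓
5: Diamond q is F, Box p is T. ✓
6: Diamond q is T, Box p is T. ✓
— 6 worlds.

1 and 6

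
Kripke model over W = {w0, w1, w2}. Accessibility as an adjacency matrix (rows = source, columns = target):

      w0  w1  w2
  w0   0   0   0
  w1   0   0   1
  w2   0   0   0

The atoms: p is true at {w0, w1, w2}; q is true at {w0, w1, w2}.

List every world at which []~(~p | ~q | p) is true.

{w0, w2}

w0: no successors, so []~(~p | ~q | p) holds vacuously. ✓
w1: successors {w2}; ~(~p | ~q | p) there: w2:F. ✗
w2: no successors, so []~(~p | ~q | p) holds vacuously. ✓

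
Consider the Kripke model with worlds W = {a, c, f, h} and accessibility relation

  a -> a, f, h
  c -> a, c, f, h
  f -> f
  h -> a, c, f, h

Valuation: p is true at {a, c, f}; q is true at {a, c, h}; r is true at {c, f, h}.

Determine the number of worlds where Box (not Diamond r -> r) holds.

a: successors {a, f, h}; not Diamond r -> r there: a:T, f:T, h:T. ✓
c: successors {a, c, f, h}; not Diamond r -> r there: a:T, c:T, f:T, h:T. ✓
f: successors {f}; not Diamond r -> r there: f:T. ✓
h: successors {a, c, f, h}; not Diamond r -> r there: a:T, c:T, f:T, h:T. ✓
Satisfying worlds: {a, c, f, h}.

4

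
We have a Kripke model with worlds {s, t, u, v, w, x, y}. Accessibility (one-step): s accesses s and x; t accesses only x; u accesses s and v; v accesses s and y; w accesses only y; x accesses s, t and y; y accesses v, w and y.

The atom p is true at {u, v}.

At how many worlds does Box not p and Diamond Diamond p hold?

s: Box not p is T, Diamond Diamond p is F. ✗
t: Box not p is T, Diamond Diamond p is F. ✗
u: Box not p is F, Diamond Diamond p is F. ✗
v: Box not p is T, Diamond Diamond p is T. ✓
w: Box not p is T, Diamond Diamond p is T. ✓
x: Box not p is T, Diamond Diamond p is T. ✓
y: Box not p is F, Diamond Diamond p is T. ✗
Satisfying worlds: {v, w, x}.

3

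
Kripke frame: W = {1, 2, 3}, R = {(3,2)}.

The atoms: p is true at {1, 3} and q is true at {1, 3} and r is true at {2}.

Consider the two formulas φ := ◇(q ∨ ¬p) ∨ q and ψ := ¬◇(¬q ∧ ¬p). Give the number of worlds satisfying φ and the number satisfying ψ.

2 and 2

For ◇(q ∨ ¬p) ∨ q:
1: ◇(q ∨ ¬p) is F, q is T. ✓
2: ◇(q ∨ ¬p) is F, q is F. ✗
3: ◇(q ∨ ¬p) is T, q is T. ✓
— 2 worlds.
For ¬◇(¬q ∧ ¬p):
1: ◇(¬q ∧ ¬p) is F. ✓
2: ◇(¬q ∧ ¬p) is F. ✓
3: ◇(¬q ∧ ¬p) is T. ✗
— 2 worlds.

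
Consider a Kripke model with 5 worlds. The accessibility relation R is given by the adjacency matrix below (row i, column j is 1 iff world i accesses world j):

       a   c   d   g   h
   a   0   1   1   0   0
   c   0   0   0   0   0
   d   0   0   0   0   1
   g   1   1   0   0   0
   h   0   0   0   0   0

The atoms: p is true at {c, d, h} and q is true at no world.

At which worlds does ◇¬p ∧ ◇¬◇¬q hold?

{g}

a: ◇¬p is F, ◇¬◇¬q is T. ✗
c: ◇¬p is F, ◇¬◇¬q is F. ✗
d: ◇¬p is F, ◇¬◇¬q is T. ✗
g: ◇¬p is T, ◇¬◇¬q is T. ✓
h: ◇¬p is F, ◇¬◇¬q is F. ✗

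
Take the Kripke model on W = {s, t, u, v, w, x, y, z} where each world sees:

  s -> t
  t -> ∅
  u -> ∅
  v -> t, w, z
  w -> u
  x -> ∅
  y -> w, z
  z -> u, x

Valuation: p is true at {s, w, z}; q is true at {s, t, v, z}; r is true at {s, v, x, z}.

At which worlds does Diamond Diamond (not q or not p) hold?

s: successors {t}; Diamond (not q or not p) there: t:F. ✗
t: no successors, so Diamond Diamond (not q or not p) fails. ✗
u: no successors, so Diamond Diamond (not q or not p) fails. ✗
v: successors {t, w, z}; Diamond (not q or not p) there: t:F, w:T, z:T. ✓
w: successors {u}; Diamond (not q or not p) there: u:F. ✗
x: no successors, so Diamond Diamond (not q or not p) fails. ✗
y: successors {w, z}; Diamond (not q or not p) there: w:T, z:T. ✓
z: successors {u, x}; Diamond (not q or not p) there: u:F, x:F. ✗

{v, y}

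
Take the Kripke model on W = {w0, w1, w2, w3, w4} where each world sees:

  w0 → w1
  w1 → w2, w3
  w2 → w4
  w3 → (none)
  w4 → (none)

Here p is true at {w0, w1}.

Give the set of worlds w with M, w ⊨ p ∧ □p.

w0: p is T, □p is T. ✓
w1: p is T, □p is F. ✗
w2: p is F, □p is F. ✗
w3: p is F, □p is T. ✗
w4: p is F, □p is T. ✗

{w0}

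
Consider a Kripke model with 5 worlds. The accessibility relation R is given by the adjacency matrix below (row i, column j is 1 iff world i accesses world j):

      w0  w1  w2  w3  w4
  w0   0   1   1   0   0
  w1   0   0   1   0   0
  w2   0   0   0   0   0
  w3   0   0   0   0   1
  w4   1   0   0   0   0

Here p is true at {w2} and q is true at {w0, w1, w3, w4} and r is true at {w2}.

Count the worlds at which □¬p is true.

w0: successors {w1, w2}; ¬p there: w1:T, w2:F. ✗
w1: successors {w2}; ¬p there: w2:F. ✗
w2: no successors, so □¬p holds vacuously. ✓
w3: successors {w4}; ¬p there: w4:T. ✓
w4: successors {w0}; ¬p there: w0:T. ✓
Satisfying worlds: {w2, w3, w4}.

3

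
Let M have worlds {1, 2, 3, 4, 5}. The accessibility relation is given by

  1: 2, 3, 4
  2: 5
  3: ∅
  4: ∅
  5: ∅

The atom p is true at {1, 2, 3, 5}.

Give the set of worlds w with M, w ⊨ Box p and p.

{2, 3, 5}

1: Box p is F, p is T. ✗
2: Box p is T, p is T. ✓
3: Box p is T, p is T. ✓
4: Box p is T, p is F. ✗
5: Box p is T, p is T. ✓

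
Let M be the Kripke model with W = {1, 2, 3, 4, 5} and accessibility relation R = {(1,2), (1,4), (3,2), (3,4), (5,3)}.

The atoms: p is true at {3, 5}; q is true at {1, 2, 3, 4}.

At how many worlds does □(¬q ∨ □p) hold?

1: successors {2, 4}; ¬q ∨ □p there: 2:T, 4:T. ✓
2: no successors, so □(¬q ∨ □p) holds vacuously. ✓
3: successors {2, 4}; ¬q ∨ □p there: 2:T, 4:T. ✓
4: no successors, so □(¬q ∨ □p) holds vacuously. ✓
5: successors {3}; ¬q ∨ □p there: 3:F. ✗
Satisfying worlds: {1, 2, 3, 4}.

4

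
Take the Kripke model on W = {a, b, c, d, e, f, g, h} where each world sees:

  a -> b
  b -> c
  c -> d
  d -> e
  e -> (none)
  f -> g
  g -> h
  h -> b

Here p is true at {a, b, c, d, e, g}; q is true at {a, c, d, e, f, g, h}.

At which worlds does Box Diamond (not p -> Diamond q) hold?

{a, b, c, e, g, h}

a: successors {b}; Diamond (not p -> Diamond q) there: b:T. ✓
b: successors {c}; Diamond (not p -> Diamond q) there: c:T. ✓
c: successors {d}; Diamond (not p -> Diamond q) there: d:T. ✓
d: successors {e}; Diamond (not p -> Diamond q) there: e:F. ✗
e: no successors, so Box Diamond (not p -> Diamond q) holds vacuously. ✓
f: successors {g}; Diamond (not p -> Diamond q) there: g:F. ✗
g: successors {h}; Diamond (not p -> Diamond q) there: h:T. ✓
h: successors {b}; Diamond (not p -> Diamond q) there: b:T. ✓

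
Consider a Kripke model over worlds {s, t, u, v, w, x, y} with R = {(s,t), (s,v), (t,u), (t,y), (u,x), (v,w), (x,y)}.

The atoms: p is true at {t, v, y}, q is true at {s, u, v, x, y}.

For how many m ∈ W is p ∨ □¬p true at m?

s: p is F, □¬p is F. ✗
t: p is T, □¬p is F. ✓
u: p is F, □¬p is T. ✓
v: p is T, □¬p is T. ✓
w: p is F, □¬p is T. ✓
x: p is F, □¬p is F. ✗
y: p is T, □¬p is T. ✓
Satisfying worlds: {t, u, v, w, y}.

5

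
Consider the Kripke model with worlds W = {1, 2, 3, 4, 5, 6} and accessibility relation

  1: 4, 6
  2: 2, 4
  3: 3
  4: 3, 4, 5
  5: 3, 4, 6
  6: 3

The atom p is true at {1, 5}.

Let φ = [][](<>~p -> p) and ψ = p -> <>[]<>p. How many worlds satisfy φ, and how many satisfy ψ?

0 and 4

For [][](<>~p -> p):
1: successors {4, 6}; [](<>~p -> p) there: 4:F, 6:F. ✗
2: successors {2, 4}; [](<>~p -> p) there: 2:F, 4:F. ✗
3: successors {3}; [](<>~p -> p) there: 3:F. ✗
4: successors {3, 4, 5}; [](<>~p -> p) there: 3:F, 4:F, 5:F. ✗
5: successors {3, 4, 6}; [](<>~p -> p) there: 3:F, 4:F, 6:F. ✗
6: successors {3}; [](<>~p -> p) there: 3:F. ✗
— 0 worlds.
For p -> <>[]<>p:
1: p is T, <>[]<>p is F. ✗
2: p is F, <>[]<>p is F. ✓
3: p is F, <>[]<>p is F. ✓
4: p is F, <>[]<>p is F. ✓
5: p is T, <>[]<>p is F. ✗
6: p is F, <>[]<>p is F. ✓
— 4 worlds.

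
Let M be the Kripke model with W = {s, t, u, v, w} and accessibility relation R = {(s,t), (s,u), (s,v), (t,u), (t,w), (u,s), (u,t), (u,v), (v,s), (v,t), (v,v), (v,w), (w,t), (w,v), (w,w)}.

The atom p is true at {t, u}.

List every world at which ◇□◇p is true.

s: successors {t, u, v}; □◇p there: t:T, u:T, v:T. ✓
t: successors {u, w}; □◇p there: u:T, w:T. ✓
u: successors {s, t, v}; □◇p there: s:T, t:T, v:T. ✓
v: successors {s, t, v, w}; □◇p there: s:T, t:T, v:T, w:T. ✓
w: successors {t, v, w}; □◇p there: t:T, v:T, w:T. ✓

{s, t, u, v, w}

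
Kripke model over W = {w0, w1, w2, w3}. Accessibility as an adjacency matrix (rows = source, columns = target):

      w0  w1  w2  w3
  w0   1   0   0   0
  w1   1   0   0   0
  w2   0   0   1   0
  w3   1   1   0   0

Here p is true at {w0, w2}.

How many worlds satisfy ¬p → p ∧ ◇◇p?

2

w0: ¬p is F, p ∧ ◇◇p is T. ✓
w1: ¬p is T, p ∧ ◇◇p is F. ✗
w2: ¬p is F, p ∧ ◇◇p is T. ✓
w3: ¬p is T, p ∧ ◇◇p is F. ✗
Satisfying worlds: {w0, w2}.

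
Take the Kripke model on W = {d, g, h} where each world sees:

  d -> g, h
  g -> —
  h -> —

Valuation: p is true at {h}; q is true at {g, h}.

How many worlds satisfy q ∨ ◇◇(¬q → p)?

2

d: q is F, ◇◇(¬q → p) is F. ✗
g: q is T, ◇◇(¬q → p) is F. ✓
h: q is T, ◇◇(¬q → p) is F. ✓
Satisfying worlds: {g, h}.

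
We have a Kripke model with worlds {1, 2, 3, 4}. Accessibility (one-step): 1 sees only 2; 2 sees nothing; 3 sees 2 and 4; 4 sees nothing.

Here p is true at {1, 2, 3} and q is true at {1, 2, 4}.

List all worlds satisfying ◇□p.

1: successors {2}; □p there: 2:T. ✓
2: no successors, so ◇□p fails. ✗
3: successors {2, 4}; □p there: 2:T, 4:T. ✓
4: no successors, so ◇□p fails. ✗

{1, 3}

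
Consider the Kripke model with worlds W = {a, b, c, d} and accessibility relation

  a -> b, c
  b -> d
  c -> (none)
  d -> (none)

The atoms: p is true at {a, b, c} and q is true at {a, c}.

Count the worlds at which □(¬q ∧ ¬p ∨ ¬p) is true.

3

a: successors {b, c}; ¬q ∧ ¬p ∨ ¬p there: b:F, c:F. ✗
b: successors {d}; ¬q ∧ ¬p ∨ ¬p there: d:T. ✓
c: no successors, so □(¬q ∧ ¬p ∨ ¬p) holds vacuously. ✓
d: no successors, so □(¬q ∧ ¬p ∨ ¬p) holds vacuously. ✓
Satisfying worlds: {b, c, d}.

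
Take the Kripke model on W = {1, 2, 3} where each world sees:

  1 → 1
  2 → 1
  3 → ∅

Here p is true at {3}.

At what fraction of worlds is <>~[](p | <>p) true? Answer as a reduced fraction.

2/3

1: successors {1}; ~[](p | <>p) there: 1:T. ✓
2: successors {1}; ~[](p | <>p) there: 1:T. ✓
3: no successors, so <>~[](p | <>p) fails. ✗
That's 2 of 3 worlds, so 2/3.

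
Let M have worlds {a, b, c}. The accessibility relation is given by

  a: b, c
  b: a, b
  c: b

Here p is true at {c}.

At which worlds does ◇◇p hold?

a: successors {b, c}; ◇p there: b:F, c:F. ✗
b: successors {a, b}; ◇p there: a:T, b:F. ✓
c: successors {b}; ◇p there: b:F. ✗

{b}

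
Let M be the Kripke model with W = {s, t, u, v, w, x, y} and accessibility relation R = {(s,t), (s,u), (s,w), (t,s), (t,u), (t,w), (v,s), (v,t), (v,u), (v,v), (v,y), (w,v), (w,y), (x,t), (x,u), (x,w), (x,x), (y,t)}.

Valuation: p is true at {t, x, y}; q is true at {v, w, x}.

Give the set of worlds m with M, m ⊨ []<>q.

s: successors {t, u, w}; <>q there: t:T, u:F, w:T. ✗
t: successors {s, u, w}; <>q there: s:T, u:F, w:T. ✗
u: no successors, so []<>q holds vacuously. ✓
v: successors {s, t, u, v, y}; <>q there: s:T, t:T, u:F, v:T, y:F. ✗
w: successors {v, y}; <>q there: v:T, y:F. ✗
x: successors {t, u, w, x}; <>q there: t:T, u:F, w:T, x:T. ✗
y: successors {t}; <>q there: t:T. ✓

{u, y}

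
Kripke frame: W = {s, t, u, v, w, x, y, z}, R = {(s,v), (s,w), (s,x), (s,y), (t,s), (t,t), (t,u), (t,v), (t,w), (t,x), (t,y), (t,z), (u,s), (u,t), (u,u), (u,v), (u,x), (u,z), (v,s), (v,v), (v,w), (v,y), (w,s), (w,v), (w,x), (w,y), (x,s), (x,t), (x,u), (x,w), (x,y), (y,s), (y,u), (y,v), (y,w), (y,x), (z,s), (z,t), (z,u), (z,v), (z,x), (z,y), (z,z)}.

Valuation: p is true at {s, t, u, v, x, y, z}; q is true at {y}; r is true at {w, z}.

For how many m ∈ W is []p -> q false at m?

3

s: []p is F, q is F. ✓
t: []p is F, q is F. ✓
u: []p is T, q is F. ✗
v: []p is F, q is F. ✓
w: []p is T, q is F. ✗
x: []p is F, q is F. ✓
y: []p is F, q is T. ✓
z: []p is T, q is F. ✗
Satisfying worlds: {s, t, v, x, y}.
So []p -> q fails at the other 3 worlds.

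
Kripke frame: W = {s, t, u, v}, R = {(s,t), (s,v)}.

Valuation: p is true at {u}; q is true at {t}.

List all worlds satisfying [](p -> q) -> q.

{t}

s: [](p -> q) is T, q is F. ✗
t: [](p -> q) is T, q is T. ✓
u: [](p -> q) is T, q is F. ✗
v: [](p -> q) is T, q is F. ✗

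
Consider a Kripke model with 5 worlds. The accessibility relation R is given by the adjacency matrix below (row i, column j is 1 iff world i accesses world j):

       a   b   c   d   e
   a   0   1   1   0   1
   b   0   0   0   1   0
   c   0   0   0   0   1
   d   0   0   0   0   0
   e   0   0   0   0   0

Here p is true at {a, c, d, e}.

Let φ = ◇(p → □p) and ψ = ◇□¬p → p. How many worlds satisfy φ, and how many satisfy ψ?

For ◇(p → □p):
a: successors {b, c, e}; p → □p there: b:T, c:T, e:T. ✓
b: successors {d}; p → □p there: d:T. ✓
c: successors {e}; p → □p there: e:T. ✓
d: no successors, so ◇(p → □p) fails. ✗
e: no successors, so ◇(p → □p) fails. ✗
— 3 worlds.
For ◇□¬p → p:
a: ◇□¬p is T, p is T. ✓
b: ◇□¬p is T, p is F. ✗
c: ◇□¬p is T, p is T. ✓
d: ◇□¬p is F, p is T. ✓
e: ◇□¬p is F, p is T. ✓
— 4 worlds.

3 and 4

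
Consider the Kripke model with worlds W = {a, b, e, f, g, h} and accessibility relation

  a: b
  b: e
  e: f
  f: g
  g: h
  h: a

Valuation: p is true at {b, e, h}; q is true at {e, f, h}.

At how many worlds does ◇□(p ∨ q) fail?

2

a: successors {b}; □(p ∨ q) there: b:T. ✓
b: successors {e}; □(p ∨ q) there: e:T. ✓
e: successors {f}; □(p ∨ q) there: f:F. ✗
f: successors {g}; □(p ∨ q) there: g:T. ✓
g: successors {h}; □(p ∨ q) there: h:F. ✗
h: successors {a}; □(p ∨ q) there: a:T. ✓
Satisfying worlds: {a, b, f, h}.
So ◇□(p ∨ q) fails at the other 2 worlds.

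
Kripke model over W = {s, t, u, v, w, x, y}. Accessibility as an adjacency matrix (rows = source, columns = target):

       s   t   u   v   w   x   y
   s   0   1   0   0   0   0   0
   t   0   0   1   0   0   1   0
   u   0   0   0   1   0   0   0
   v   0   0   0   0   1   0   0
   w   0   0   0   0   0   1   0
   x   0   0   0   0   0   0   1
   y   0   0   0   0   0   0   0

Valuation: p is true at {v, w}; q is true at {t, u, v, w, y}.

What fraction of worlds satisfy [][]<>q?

s: successors {t}; []<>q there: t:T. ✓
t: successors {u, x}; []<>q there: u:T, x:F. ✗
u: successors {v}; []<>q there: v:F. ✗
v: successors {w}; []<>q there: w:T. ✓
w: successors {x}; []<>q there: x:F. ✗
x: successors {y}; []<>q there: y:T. ✓
y: no successors, so [][]<>q holds vacuously. ✓
That's 4 of 7 worlds, so 4/7.

4/7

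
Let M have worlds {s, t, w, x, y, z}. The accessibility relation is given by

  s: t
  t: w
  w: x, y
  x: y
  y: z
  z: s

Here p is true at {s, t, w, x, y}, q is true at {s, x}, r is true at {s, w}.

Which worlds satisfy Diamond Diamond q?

{t, y}

s: successors {t}; Diamond q there: t:F. ✗
t: successors {w}; Diamond q there: w:T. ✓
w: successors {x, y}; Diamond q there: x:F, y:F. ✗
x: successors {y}; Diamond q there: y:F. ✗
y: successors {z}; Diamond q there: z:T. ✓
z: successors {s}; Diamond q there: s:F. ✗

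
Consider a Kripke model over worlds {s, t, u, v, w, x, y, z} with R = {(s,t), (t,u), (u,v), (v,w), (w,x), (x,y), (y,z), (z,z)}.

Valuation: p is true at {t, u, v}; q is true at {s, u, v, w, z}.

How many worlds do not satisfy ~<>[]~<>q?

2

s: <>[]~<>q is F. ✓
t: <>[]~<>q is F. ✓
u: <>[]~<>q is T. ✗
v: <>[]~<>q is T. ✗
w: <>[]~<>q is F. ✓
x: <>[]~<>q is F. ✓
y: <>[]~<>q is F. ✓
z: <>[]~<>q is F. ✓
Satisfying worlds: {s, t, w, x, y, z}.
So ~<>[]~<>q fails at the other 2 worlds.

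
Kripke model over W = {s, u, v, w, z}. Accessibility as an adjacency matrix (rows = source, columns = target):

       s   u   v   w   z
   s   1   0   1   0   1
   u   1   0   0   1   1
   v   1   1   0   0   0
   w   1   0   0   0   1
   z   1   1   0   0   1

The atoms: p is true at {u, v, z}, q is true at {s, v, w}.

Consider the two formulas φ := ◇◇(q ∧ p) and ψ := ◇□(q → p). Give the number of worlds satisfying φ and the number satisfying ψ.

5 and 0

For ◇◇(q ∧ p):
s: successors {s, v, z}; ◇(q ∧ p) there: s:T, v:F, z:F. ✓
u: successors {s, w, z}; ◇(q ∧ p) there: s:T, w:F, z:F. ✓
v: successors {s, u}; ◇(q ∧ p) there: s:T, u:F. ✓
w: successors {s, z}; ◇(q ∧ p) there: s:T, z:F. ✓
z: successors {s, u, z}; ◇(q ∧ p) there: s:T, u:F, z:F. ✓
— 5 worlds.
For ◇□(q → p):
s: successors {s, v, z}; □(q → p) there: s:F, v:F, z:F. ✗
u: successors {s, w, z}; □(q → p) there: s:F, w:F, z:F. ✗
v: successors {s, u}; □(q → p) there: s:F, u:F. ✗
w: successors {s, z}; □(q → p) there: s:F, z:F. ✗
z: successors {s, u, z}; □(q → p) there: s:F, u:F, z:F. ✗
— 0 worlds.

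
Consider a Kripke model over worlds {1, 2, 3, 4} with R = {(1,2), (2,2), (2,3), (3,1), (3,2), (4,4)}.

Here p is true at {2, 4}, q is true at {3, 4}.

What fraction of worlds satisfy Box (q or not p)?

1/4

1: successors {2}; q or not p there: 2:F. ✗
2: successors {2, 3}; q or not p there: 2:F, 3:T. ✗
3: successors {1, 2}; q or not p there: 1:T, 2:F. ✗
4: successors {4}; q or not p there: 4:T. ✓
That's 1 of 4 worlds, so 1/4.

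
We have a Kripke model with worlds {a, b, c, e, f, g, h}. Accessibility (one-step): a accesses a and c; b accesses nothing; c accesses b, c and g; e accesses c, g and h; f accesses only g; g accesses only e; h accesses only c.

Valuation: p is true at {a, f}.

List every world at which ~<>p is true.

a: <>p is T. ✗
b: <>p is F. ✓
c: <>p is F. ✓
e: <>p is F. ✓
f: <>p is F. ✓
g: <>p is F. ✓
h: <>p is F. ✓

{b, c, e, f, g, h}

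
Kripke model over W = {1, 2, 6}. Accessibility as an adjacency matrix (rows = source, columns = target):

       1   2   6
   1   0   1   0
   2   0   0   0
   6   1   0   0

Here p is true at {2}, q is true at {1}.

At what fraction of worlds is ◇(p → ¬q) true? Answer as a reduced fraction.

1: successors {2}; p → ¬q there: 2:T. ✓
2: no successors, so ◇(p → ¬q) fails. ✗
6: successors {1}; p → ¬q there: 1:T. ✓
That's 2 of 3 worlds, so 2/3.

2/3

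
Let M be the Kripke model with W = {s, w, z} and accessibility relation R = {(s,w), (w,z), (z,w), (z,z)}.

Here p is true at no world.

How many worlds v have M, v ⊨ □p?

s: successors {w}; p there: w:F. ✗
w: successors {z}; p there: z:F. ✗
z: successors {w, z}; p there: w:F, z:F. ✗
Satisfying worlds: ∅.

0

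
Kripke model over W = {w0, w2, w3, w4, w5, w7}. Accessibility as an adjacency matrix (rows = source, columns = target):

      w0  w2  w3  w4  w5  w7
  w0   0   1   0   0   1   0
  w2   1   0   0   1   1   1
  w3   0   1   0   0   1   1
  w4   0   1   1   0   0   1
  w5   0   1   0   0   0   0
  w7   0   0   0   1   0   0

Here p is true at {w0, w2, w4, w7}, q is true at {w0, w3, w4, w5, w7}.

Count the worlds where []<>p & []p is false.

4

w0: []<>p is T, []p is F. ✗
w2: []<>p is T, []p is F. ✗
w3: []<>p is T, []p is F. ✗
w4: []<>p is T, []p is F. ✗
w5: []<>p is T, []p is T. ✓
w7: []<>p is T, []p is T. ✓
Satisfying worlds: {w5, w7}.
So []<>p & []p fails at the other 4 worlds.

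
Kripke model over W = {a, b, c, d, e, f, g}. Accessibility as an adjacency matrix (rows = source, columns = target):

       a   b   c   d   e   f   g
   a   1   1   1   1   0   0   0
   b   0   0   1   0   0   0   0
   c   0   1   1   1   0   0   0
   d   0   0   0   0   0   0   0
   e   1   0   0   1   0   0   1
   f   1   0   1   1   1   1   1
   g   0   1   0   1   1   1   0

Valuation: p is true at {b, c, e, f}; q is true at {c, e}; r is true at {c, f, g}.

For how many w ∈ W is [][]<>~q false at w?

6

a: successors {a, b, c, d}; []<>~q there: a:F, b:T, c:F, d:T. ✗
b: successors {c}; []<>~q there: c:F. ✗
c: successors {b, c, d}; []<>~q there: b:T, c:F, d:T. ✗
d: no successors, so [][]<>~q holds vacuously. ✓
e: successors {a, d, g}; []<>~q there: a:F, d:T, g:F. ✗
f: successors {a, c, d, e, f, g}; []<>~q there: a:F, c:F, d:T, e:F, f:F, g:F. ✗
g: successors {b, d, e, f}; []<>~q there: b:T, d:T, e:F, f:F. ✗
Satisfying worlds: {d}.
So [][]<>~q fails at the other 6 worlds.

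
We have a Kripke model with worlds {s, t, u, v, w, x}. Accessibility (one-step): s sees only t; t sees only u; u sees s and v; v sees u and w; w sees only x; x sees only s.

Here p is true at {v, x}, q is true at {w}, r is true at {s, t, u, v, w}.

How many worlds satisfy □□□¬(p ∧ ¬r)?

s: successors {t}; □□¬(p ∧ ¬r) there: t:T. ✓
t: successors {u}; □□¬(p ∧ ¬r) there: u:T. ✓
u: successors {s, v}; □□¬(p ∧ ¬r) there: s:T, v:F. ✗
v: successors {u, w}; □□¬(p ∧ ¬r) there: u:T, w:T. ✓
w: successors {x}; □□¬(p ∧ ¬r) there: x:T. ✓
x: successors {s}; □□¬(p ∧ ¬r) there: s:T. ✓
Satisfying worlds: {s, t, v, w, x}.

5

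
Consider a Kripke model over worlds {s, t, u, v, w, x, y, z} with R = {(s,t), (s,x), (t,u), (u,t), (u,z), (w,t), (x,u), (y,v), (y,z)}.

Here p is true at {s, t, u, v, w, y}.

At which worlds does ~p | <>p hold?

s: ~p is F, <>p is T. ✓
t: ~p is F, <>p is T. ✓
u: ~p is F, <>p is T. ✓
v: ~p is F, <>p is F. ✗
w: ~p is F, <>p is T. ✓
x: ~p is T, <>p is T. ✓
y: ~p is F, <>p is T. ✓
z: ~p is T, <>p is F. ✓

{s, t, u, w, x, y, z}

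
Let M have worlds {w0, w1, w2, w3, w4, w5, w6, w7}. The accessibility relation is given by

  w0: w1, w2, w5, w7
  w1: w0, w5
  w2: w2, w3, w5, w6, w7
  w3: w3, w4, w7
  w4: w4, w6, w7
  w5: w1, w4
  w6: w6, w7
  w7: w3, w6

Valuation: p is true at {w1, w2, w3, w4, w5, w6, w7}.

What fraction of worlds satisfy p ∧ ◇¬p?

1/8

w0: p is F, ◇¬p is F. ✗
w1: p is T, ◇¬p is T. ✓
w2: p is T, ◇¬p is F. ✗
w3: p is T, ◇¬p is F. ✗
w4: p is T, ◇¬p is F. ✗
w5: p is T, ◇¬p is F. ✗
w6: p is T, ◇¬p is F. ✗
w7: p is T, ◇¬p is F. ✗
That's 1 of 8 worlds, so 1/8.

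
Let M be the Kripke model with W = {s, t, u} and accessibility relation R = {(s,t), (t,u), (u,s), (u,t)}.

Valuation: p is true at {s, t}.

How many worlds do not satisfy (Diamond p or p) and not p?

s: Diamond p or p is T, not p is F. ✗
t: Diamond p or p is T, not p is F. ✗
u: Diamond p or p is T, not p is T. ✓
Satisfying worlds: {u}.
So (Diamond p or p) and not p fails at the other 2 worlds.

2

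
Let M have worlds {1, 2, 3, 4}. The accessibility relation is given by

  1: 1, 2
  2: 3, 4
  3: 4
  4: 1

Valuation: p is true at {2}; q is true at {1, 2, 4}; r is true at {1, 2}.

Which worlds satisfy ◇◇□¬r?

1: successors {1, 2}; ◇□¬r there: 1:T, 2:T. ✓
2: successors {3, 4}; ◇□¬r there: 3:F, 4:F. ✗
3: successors {4}; ◇□¬r there: 4:F. ✗
4: successors {1}; ◇□¬r there: 1:T. ✓

{1, 4}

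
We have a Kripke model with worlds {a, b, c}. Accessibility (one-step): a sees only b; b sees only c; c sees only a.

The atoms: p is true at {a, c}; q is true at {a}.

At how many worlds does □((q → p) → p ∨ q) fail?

1

a: successors {b}; (q → p) → p ∨ q there: b:F. ✗
b: successors {c}; (q → p) → p ∨ q there: c:T. ✓
c: successors {a}; (q → p) → p ∨ q there: a:T. ✓
Satisfying worlds: {b, c}.
So □((q → p) → p ∨ q) fails at the other 1 world.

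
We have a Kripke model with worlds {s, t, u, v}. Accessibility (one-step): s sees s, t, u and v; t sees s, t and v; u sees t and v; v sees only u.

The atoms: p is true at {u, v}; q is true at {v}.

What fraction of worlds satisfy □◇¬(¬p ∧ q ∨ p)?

s: successors {s, t, u, v}; ◇¬(¬p ∧ q ∨ p) there: s:T, t:T, u:T, v:F. ✗
t: successors {s, t, v}; ◇¬(¬p ∧ q ∨ p) there: s:T, t:T, v:F. ✗
u: successors {t, v}; ◇¬(¬p ∧ q ∨ p) there: t:T, v:F. ✗
v: successors {u}; ◇¬(¬p ∧ q ∨ p) there: u:T. ✓
That's 1 of 4 worlds, so 1/4.

1/4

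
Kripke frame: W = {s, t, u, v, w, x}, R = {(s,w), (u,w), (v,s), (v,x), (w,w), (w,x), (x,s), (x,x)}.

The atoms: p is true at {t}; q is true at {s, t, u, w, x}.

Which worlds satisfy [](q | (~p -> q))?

s: successors {w}; q | (~p -> q) there: w:T. ✓
t: no successors, so [](q | (~p -> q)) holds vacuously. ✓
u: successors {w}; q | (~p -> q) there: w:T. ✓
v: successors {s, x}; q | (~p -> q) there: s:T, x:T. ✓
w: successors {w, x}; q | (~p -> q) there: w:T, x:T. ✓
x: successors {s, x}; q | (~p -> q) there: s:T, x:T. ✓

{s, t, u, v, w, x}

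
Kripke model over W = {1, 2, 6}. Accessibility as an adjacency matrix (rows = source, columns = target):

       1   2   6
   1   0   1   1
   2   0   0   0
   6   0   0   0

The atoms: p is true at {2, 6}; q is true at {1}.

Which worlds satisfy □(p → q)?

1: successors {2, 6}; p → q there: 2:F, 6:F. ✗
2: no successors, so □(p → q) holds vacuously. ✓
6: no successors, so □(p → q) holds vacuously. ✓

{2, 6}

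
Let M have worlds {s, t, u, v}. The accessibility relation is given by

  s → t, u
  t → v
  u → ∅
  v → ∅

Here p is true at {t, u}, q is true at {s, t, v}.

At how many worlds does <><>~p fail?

3

s: successors {t, u}; <>~p there: t:T, u:F. ✓
t: successors {v}; <>~p there: v:F. ✗
u: no successors, so <><>~p fails. ✗
v: no successors, so <><>~p fails. ✗
Satisfying worlds: {s}.
So <><>~p fails at the other 3 worlds.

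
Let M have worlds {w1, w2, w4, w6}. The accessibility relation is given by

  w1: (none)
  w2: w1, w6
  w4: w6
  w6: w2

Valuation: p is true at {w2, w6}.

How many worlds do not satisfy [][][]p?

2

w1: no successors, so [][][]p holds vacuously. ✓
w2: successors {w1, w6}; [][]p there: w1:T, w6:F. ✗
w4: successors {w6}; [][]p there: w6:F. ✗
w6: successors {w2}; [][]p there: w2:T. ✓
Satisfying worlds: {w1, w6}.
So [][][]p fails at the other 2 worlds.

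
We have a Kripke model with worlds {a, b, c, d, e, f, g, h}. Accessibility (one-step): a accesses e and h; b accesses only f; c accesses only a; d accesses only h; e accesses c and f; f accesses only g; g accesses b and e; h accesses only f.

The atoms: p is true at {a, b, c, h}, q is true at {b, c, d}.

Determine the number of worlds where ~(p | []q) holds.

a: p | []q is T. ✗
b: p | []q is T. ✗
c: p | []q is T. ✗
d: p | []q is F. ✓
e: p | []q is F. ✓
f: p | []q is F. ✓
g: p | []q is F. ✓
h: p | []q is T. ✗
Satisfying worlds: {d, e, f, g}.

4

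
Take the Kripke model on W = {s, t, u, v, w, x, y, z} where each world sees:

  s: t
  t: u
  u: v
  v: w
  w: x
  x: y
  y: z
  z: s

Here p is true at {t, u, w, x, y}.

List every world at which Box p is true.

s: successors {t}; p there: t:T. ✓
t: successors {u}; p there: u:T. ✓
u: successors {v}; p there: v:F. ✗
v: successors {w}; p there: w:T. ✓
w: successors {x}; p there: x:T. ✓
x: successors {y}; p there: y:T. ✓
y: successors {z}; p there: z:F. ✗
z: successors {s}; p there: s:F. ✗

{s, t, v, w, x}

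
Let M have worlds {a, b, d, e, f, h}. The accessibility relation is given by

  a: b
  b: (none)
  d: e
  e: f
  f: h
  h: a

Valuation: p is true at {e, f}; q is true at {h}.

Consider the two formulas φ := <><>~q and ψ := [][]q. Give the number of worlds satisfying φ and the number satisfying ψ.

3 and 3

For <><>~q:
a: successors {b}; <>~q there: b:F. ✗
b: no successors, so <><>~q fails. ✗
d: successors {e}; <>~q there: e:T. ✓
e: successors {f}; <>~q there: f:F. ✗
f: successors {h}; <>~q there: h:T. ✓
h: successors {a}; <>~q there: a:T. ✓
— 3 worlds.
For [][]q:
a: successors {b}; []q there: b:T. ✓
b: no successors, so [][]q holds vacuously. ✓
d: successors {e}; []q there: e:F. ✗
e: successors {f}; []q there: f:T. ✓
f: successors {h}; []q there: h:F. ✗
h: successors {a}; []q there: a:F. ✗
— 3 worlds.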